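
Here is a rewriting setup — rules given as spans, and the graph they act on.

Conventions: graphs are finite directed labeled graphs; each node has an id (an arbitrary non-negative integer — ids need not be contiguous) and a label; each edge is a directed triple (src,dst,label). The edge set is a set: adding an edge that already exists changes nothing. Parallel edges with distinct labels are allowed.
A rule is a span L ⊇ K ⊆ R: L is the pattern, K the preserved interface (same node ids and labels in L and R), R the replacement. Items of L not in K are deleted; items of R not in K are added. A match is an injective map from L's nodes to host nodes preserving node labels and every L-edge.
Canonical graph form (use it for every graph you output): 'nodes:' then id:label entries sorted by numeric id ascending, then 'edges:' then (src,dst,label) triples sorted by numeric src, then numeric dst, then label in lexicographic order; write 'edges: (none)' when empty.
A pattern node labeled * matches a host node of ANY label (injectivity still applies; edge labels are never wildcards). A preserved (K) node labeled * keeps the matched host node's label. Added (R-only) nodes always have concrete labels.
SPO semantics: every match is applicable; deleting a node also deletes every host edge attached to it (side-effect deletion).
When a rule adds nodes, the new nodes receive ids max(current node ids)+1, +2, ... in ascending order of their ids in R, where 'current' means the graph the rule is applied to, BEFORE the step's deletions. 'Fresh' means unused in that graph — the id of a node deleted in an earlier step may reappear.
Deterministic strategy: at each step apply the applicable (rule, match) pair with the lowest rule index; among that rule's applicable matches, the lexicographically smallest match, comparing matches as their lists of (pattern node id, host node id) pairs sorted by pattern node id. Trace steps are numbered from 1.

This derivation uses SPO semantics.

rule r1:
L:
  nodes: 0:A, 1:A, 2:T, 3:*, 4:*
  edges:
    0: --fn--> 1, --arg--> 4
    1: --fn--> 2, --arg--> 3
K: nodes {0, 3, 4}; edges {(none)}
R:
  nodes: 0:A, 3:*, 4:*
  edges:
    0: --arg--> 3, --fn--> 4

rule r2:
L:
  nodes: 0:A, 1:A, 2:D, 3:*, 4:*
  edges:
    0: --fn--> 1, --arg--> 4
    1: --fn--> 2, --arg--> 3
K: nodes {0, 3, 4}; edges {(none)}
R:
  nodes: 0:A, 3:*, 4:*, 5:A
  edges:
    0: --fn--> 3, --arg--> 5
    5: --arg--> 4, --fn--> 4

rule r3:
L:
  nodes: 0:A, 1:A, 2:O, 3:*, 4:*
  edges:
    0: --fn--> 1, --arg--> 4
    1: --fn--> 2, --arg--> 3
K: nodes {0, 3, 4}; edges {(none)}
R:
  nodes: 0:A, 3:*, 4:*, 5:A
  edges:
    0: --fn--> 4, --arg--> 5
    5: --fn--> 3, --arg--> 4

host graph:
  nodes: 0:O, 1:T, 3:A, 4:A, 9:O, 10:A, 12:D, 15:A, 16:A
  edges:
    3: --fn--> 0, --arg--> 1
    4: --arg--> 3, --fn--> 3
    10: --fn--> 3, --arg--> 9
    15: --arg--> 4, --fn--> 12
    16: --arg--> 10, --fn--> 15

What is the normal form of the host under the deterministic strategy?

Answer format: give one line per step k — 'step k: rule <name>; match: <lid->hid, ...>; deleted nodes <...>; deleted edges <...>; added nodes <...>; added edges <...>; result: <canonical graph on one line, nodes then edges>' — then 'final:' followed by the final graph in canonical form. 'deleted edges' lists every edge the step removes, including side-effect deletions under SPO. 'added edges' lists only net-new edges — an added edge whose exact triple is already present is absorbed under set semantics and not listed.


step 1: rule r2; match: 0->16, 1->15, 2->12, 3->4, 4->10; deleted nodes 12, 15; deleted edges (15,4,arg); (15,12,fn); (16,10,arg); (16,15,fn); added nodes 17; added edges (16,4,fn); (16,17,arg); (17,10,arg); (17,10,fn); result: nodes: 0:O, 1:T, 3:A, 4:A, 9:O, 10:A, 16:A, 17:A edges: (3,0,fn); (3,1,arg); (4,3,arg); (4,3,fn); (10,3,fn); (10,9,arg); (16,4,fn); (16,17,arg); (17,10,arg); (17,10,fn)
step 2: rule r3; match: 0->10, 1->3, 2->0, 3->1, 4->9; deleted nodes 0, 3; deleted edges (3,0,fn); (3,1,arg); (4,3,arg); (4,3,fn); (10,3,fn); (10,9,arg); added nodes 18; added edges (10,9,fn); (10,18,arg); (18,1,fn); (18,9,arg); result: nodes: 1:T, 4:A, 9:O, 10:A, 16:A, 17:A, 18:A edges: (10,9,fn); (10,18,arg); (16,4,fn); (16,17,arg); (17,10,arg); (17,10,fn); (18,1,fn); (18,9,arg)
final:
nodes: 1:T, 4:A, 9:O, 10:A, 16:A, 17:A, 18:A
edges: (10,9,fn); (10,18,arg); (16,4,fn); (16,17,arg); (17,10,arg); (17,10,fn); (18,1,fn); (18,9,arg)


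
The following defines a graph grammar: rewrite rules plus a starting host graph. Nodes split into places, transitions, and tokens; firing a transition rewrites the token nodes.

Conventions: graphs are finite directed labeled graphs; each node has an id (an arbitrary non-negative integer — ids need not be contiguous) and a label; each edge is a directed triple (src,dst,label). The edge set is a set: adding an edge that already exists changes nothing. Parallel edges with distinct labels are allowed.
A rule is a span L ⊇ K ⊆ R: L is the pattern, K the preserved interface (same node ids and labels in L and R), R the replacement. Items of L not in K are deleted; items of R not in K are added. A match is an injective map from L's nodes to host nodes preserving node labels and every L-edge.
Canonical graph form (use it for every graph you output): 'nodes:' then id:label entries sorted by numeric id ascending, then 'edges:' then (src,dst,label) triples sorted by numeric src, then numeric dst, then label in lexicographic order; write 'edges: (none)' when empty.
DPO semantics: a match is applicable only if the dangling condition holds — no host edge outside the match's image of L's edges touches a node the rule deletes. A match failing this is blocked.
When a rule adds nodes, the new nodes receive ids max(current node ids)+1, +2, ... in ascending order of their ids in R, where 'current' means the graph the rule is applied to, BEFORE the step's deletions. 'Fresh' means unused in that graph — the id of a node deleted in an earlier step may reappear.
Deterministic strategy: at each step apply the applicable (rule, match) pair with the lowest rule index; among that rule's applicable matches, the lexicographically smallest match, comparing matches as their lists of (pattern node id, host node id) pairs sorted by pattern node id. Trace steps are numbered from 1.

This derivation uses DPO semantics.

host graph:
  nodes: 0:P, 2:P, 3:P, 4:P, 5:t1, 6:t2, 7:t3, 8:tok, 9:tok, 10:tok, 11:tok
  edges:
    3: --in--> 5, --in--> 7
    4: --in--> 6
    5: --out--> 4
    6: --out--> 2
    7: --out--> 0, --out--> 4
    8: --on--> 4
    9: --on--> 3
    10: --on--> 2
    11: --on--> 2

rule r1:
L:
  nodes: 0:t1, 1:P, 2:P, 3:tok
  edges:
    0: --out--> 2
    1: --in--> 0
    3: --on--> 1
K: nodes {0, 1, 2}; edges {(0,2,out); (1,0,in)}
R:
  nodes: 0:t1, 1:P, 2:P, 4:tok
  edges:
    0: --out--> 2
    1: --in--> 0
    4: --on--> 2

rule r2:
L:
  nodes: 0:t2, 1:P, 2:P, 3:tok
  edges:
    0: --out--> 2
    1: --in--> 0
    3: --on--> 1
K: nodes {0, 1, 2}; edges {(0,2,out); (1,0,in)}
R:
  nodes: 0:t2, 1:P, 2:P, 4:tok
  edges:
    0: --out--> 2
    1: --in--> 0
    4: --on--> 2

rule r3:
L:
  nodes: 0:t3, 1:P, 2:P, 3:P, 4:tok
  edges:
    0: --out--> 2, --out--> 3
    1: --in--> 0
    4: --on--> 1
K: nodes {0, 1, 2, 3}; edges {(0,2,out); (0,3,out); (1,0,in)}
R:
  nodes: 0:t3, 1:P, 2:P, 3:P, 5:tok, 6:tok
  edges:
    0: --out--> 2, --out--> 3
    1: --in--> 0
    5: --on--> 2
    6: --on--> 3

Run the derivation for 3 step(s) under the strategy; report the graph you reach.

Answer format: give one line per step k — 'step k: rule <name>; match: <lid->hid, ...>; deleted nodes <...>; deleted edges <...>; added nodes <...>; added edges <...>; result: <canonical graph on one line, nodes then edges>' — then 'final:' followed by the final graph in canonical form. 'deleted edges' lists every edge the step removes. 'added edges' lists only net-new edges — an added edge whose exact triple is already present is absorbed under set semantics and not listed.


step 1: rule r1; match: 0->5, 1->3, 2->4, 3->9; deleted nodes 9; deleted edges (9,3,on); added nodes 12; added edges (12,4,on); result: nodes: 0:P, 2:P, 3:P, 4:P, 5:t1, 6:t2, 7:t3, 8:tok, 10:tok, 11:tok, 12:tok edges: (3,5,in); (3,7,in); (4,6,in); (5,4,out); (6,2,out); (7,0,out); (7,4,out); (8,4,on); (10,2,on); (11,2,on); (12,4,on)
step 2: rule r2; match: 0->6, 1->4, 2->2, 3->8; deleted nodes 8; deleted edges (8,4,on); added nodes 13; added edges (13,2,on); result: nodes: 0:P, 2:P, 3:P, 4:P, 5:t1, 6:t2, 7:t3, 10:tok, 11:tok, 12:tok, 13:tok edges: (3,5,in); (3,7,in); (4,6,in); (5,4,out); (6,2,out); (7,0,out); (7,4,out); (10,2,on); (11,2,on); (12,4,on); (13,2,on)
step 3: rule r2; match: 0->6, 1->4, 2->2, 3->12; deleted nodes 12; deleted edges (12,4,on); added nodes 14; added edges (14,2,on); result: nodes: 0:P, 2:P, 3:P, 4:P, 5:t1, 6:t2, 7:t3, 10:tok, 11:tok, 13:tok, 14:tok edges: (3,5,in); (3,7,in); (4,6,in); (5,4,out); (6,2,out); (7,0,out); (7,4,out); (10,2,on); (11,2,on); (13,2,on); (14,2,on)
final:
nodes: 0:P, 2:P, 3:P, 4:P, 5:t1, 6:t2, 7:t3, 10:tok, 11:tok, 13:tok, 14:tok
edges: (3,5,in); (3,7,in); (4,6,in); (5,4,out); (6,2,out); (7,0,out); (7,4,out); (10,2,on); (11,2,on); (13,2,on); (14,2,on)


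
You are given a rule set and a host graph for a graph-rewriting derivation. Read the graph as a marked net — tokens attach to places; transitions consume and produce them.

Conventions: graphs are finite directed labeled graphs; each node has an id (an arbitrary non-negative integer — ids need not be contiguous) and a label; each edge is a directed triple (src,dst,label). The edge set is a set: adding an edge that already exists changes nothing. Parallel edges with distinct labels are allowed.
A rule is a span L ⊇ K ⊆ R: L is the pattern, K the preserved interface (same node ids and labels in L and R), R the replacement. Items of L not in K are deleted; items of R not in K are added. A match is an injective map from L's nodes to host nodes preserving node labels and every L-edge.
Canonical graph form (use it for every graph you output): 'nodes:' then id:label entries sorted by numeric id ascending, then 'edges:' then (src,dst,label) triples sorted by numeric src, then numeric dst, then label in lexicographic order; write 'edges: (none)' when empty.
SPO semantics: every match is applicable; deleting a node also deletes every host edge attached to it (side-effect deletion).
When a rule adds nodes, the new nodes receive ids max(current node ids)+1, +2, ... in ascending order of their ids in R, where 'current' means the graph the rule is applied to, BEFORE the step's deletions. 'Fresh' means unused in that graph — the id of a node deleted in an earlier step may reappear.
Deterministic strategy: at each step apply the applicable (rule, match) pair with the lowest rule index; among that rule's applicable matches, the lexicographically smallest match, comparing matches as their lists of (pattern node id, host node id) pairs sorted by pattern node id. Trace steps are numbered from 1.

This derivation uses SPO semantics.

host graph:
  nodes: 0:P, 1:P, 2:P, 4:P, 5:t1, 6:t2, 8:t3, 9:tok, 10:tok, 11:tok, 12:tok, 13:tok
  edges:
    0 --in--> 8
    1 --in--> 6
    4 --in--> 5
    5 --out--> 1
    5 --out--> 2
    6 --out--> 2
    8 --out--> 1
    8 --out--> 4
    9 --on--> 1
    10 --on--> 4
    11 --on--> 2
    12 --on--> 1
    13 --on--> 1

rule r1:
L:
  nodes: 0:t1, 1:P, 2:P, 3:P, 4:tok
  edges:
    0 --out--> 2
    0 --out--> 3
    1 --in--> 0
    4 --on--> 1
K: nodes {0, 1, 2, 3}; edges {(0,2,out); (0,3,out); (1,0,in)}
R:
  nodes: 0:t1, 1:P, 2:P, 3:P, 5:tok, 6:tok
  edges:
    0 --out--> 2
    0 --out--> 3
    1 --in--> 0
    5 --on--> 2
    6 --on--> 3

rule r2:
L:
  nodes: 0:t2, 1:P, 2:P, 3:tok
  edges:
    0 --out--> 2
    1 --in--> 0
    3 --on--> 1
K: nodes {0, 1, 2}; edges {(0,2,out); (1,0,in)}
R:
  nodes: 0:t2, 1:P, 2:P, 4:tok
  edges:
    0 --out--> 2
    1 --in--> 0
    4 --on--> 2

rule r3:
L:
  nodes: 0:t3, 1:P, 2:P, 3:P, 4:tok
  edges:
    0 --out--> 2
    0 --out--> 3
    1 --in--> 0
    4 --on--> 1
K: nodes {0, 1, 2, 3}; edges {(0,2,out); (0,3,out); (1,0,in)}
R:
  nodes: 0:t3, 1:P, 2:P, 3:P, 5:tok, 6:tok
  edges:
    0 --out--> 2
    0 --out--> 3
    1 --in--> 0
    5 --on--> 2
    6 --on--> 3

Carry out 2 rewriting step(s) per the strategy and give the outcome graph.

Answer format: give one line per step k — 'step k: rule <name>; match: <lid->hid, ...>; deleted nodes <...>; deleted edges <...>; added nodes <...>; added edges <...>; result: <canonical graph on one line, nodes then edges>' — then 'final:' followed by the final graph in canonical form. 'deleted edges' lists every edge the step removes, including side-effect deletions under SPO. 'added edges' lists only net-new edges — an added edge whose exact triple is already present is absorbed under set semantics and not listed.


step 1: rule r1; match: 0->5, 1->4, 2->1, 3->2, 4->10; deleted nodes 10; deleted edges (10,4,on); added nodes 14, 15; added edges (14,1,on); (15,2,on); result: nodes: 0:P, 1:P, 2:P, 4:P, 5:t1, 6:t2, 8:t3, 9:tok, 11:tok, 12:tok, 13:tok, 14:tok, 15:tok edges: (0,8,in); (1,6,in); (4,5,in); (5,1,out); (5,2,out); (6,2,out); (8,1,out); (8,4,out); (9,1,on); (11,2,on); (12,1,on); (13,1,on); (14,1,on); (15,2,on)
step 2: rule r2; match: 0->6, 1->1, 2->2, 3->9; deleted nodes 9; deleted edges (9,1,on); added nodes 16; added edges (16,2,on); result: nodes: 0:P, 1:P, 2:P, 4:P, 5:t1, 6:t2, 8:t3, 11:tok, 12:tok, 13:tok, 14:tok, 15:tok, 16:tok edges: (0,8,in); (1,6,in); (4,5,in); (5,1,out); (5,2,out); (6,2,out); (8,1,out); (8,4,out); (11,2,on); (12,1,on); (13,1,on); (14,1,on); (15,2,on); (16,2,on)
final:
nodes: 0:P, 1:P, 2:P, 4:P, 5:t1, 6:t2, 8:t3, 11:tok, 12:tok, 13:tok, 14:tok, 15:tok, 16:tok
edges: (0,8,in); (1,6,in); (4,5,in); (5,1,out); (5,2,out); (6,2,out); (8,1,out); (8,4,out); (11,2,on); (12,1,on); (13,1,on); (14,1,on); (15,2,on); (16,2,on)


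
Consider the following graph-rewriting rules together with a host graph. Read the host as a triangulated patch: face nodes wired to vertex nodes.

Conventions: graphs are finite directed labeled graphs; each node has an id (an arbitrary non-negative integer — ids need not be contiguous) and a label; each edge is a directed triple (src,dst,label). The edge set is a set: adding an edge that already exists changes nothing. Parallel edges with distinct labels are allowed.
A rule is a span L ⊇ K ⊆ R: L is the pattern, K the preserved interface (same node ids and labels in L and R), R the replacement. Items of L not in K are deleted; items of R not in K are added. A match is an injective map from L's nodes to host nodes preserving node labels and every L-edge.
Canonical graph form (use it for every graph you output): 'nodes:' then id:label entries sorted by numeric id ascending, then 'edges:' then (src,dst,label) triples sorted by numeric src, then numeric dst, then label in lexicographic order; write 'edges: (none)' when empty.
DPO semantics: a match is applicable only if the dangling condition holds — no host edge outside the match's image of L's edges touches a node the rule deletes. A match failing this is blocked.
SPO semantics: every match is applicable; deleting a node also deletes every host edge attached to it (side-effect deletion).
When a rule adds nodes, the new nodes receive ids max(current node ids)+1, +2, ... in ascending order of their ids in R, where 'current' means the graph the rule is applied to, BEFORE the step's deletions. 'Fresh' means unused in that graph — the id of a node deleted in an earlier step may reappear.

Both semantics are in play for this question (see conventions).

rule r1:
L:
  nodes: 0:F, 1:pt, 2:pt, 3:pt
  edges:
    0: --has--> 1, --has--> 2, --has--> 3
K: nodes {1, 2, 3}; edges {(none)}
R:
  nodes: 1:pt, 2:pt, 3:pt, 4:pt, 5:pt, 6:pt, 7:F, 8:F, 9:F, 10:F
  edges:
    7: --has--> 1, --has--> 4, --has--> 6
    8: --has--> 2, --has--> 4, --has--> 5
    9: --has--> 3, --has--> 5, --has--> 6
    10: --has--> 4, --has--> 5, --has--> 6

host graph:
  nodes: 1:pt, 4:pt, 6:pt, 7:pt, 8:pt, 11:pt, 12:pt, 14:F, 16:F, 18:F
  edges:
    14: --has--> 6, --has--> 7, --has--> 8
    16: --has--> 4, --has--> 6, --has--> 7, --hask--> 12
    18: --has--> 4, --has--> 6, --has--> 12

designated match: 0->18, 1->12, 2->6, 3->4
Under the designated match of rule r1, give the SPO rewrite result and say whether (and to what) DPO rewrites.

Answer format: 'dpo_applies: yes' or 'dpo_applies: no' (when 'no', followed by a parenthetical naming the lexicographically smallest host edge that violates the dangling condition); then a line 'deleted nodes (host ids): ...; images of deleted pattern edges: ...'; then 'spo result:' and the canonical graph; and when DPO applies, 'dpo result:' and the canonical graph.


dpo_applies: yes
deleted nodes (host ids): 18; images of deleted pattern edges: (18,4,has); (18,6,has); (18,12,has)
spo result:
nodes: 1:pt, 4:pt, 6:pt, 7:pt, 8:pt, 11:pt, 12:pt, 14:F, 16:F, 19:pt, 20:pt, 21:pt, 22:F, 23:F, 24:F, 25:F
edges: (14,6,has); (14,7,has); (14,8,has); (16,4,has); (16,6,has); (16,7,has); (16,12,hask); (22,12,has); (22,19,has); (22,21,has); (23,6,has); (23,19,has); (23,20,has); (24,4,has); (24,20,has); (24,21,has); (25,19,has); (25,20,has); (25,21,has)
dpo result:
nodes: 1:pt, 4:pt, 6:pt, 7:pt, 8:pt, 11:pt, 12:pt, 14:F, 16:F, 19:pt, 20:pt, 21:pt, 22:F, 23:F, 24:F, 25:F
edges: (14,6,has); (14,7,has); (14,8,has); (16,4,has); (16,6,has); (16,7,has); (16,12,hask); (22,12,has); (22,19,has); (22,21,has); (23,6,has); (23,19,has); (23,20,has); (24,4,has); (24,20,has); (24,21,has); (25,19,has); (25,20,has); (25,21,has)


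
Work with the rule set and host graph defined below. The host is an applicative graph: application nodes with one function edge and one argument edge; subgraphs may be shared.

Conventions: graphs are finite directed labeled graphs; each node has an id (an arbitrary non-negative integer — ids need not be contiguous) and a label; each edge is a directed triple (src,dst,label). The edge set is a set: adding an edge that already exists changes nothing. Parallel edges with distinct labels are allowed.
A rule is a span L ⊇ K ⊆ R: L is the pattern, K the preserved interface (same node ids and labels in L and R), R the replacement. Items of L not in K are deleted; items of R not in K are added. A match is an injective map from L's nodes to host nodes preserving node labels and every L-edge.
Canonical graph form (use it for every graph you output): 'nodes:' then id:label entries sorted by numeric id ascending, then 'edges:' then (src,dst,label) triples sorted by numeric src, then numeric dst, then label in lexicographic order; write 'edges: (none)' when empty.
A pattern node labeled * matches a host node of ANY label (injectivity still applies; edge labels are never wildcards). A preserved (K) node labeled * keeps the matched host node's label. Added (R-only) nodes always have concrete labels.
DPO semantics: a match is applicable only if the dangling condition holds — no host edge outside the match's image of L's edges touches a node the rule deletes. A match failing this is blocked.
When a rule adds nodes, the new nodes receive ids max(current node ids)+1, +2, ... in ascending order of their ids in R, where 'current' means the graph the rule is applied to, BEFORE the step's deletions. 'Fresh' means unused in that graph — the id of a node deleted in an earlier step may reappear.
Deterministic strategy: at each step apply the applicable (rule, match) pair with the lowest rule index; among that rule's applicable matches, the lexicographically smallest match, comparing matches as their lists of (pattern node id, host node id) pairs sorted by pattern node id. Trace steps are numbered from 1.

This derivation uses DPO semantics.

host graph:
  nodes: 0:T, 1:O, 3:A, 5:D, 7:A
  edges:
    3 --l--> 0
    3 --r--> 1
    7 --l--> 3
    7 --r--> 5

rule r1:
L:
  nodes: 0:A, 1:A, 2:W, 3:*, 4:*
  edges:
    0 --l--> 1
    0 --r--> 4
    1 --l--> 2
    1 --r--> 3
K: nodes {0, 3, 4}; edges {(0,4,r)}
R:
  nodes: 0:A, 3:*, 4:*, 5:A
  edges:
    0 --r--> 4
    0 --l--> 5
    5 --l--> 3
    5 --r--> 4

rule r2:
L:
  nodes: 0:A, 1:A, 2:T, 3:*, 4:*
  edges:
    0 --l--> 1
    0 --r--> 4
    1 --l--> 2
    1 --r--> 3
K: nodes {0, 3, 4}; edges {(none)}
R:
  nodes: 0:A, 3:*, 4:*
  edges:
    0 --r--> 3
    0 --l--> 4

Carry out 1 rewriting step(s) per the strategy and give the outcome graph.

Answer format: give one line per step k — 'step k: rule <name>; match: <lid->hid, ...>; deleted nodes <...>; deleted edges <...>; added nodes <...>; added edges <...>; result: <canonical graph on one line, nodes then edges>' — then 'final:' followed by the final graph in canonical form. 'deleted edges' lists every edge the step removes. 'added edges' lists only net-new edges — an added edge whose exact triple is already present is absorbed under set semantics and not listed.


step 1: rule r2; match: 0->7, 1->3, 2->0, 3->1, 4->5; deleted nodes 0, 3; deleted edges (3,0,l); (3,1,r); (7,3,l); (7,5,r); added nodes (none); added edges (7,1,r); (7,5,l); result: nodes: 1:O, 5:D, 7:A edges: (7,1,r); (7,5,l)
final:
nodes: 1:O, 5:D, 7:A
edges: (7,1,r); (7,5,l)


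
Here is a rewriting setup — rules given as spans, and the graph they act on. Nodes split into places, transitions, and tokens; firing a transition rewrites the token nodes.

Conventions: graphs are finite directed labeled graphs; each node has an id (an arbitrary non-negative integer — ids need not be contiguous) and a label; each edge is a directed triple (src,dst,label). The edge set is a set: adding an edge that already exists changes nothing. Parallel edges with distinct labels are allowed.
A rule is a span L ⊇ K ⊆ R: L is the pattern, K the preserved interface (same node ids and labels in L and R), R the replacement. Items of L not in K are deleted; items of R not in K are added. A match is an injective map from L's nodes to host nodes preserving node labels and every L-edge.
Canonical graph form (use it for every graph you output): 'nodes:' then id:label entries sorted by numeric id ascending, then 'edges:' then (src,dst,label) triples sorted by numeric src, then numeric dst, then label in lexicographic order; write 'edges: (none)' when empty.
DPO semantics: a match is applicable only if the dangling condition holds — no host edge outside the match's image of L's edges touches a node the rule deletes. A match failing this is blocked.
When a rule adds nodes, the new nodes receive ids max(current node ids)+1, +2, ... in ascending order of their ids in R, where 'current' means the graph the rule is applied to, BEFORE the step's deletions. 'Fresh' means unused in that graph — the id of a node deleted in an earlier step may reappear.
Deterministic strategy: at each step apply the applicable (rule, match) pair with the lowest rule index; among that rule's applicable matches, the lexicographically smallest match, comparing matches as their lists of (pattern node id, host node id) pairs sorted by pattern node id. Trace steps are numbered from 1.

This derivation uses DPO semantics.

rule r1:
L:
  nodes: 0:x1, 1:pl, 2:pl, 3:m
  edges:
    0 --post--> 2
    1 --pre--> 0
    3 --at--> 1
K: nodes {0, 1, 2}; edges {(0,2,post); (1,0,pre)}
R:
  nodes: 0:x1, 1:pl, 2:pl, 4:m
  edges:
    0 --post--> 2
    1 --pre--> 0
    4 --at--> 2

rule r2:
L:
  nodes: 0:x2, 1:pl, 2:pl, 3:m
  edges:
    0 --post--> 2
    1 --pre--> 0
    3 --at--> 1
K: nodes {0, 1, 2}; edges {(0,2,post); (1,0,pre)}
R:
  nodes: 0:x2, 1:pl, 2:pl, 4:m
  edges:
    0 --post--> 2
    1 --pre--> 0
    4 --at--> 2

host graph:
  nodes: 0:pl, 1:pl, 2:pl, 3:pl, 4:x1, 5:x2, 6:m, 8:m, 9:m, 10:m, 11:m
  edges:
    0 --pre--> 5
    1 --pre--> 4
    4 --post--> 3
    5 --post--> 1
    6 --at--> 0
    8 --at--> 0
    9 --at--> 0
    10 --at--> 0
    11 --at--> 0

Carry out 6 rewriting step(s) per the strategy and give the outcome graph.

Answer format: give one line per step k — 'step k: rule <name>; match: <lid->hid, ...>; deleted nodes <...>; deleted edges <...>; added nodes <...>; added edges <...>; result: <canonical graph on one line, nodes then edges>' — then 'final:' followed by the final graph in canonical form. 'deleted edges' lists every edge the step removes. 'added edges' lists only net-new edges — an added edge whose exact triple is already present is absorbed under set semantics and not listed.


step 1: rule r2; match: 0->5, 1->0, 2->1, 3->6; deleted nodes 6; deleted edges (6,0,at); added nodes 12; added edges (12,1,at); result: nodes: 0:pl, 1:pl, 2:pl, 3:pl, 4:x1, 5:x2, 8:m, 9:m, 10:m, 11:m, 12:m edges: (0,5,pre); (1,4,pre); (4,3,post); (5,1,post); (8,0,at); (9,0,at); (10,0,at); (11,0,at); (12,1,at)
step 2: rule r1; match: 0->4, 1->1, 2->3, 3->12; deleted nodes 12; deleted edges (12,1,at); added nodes 13; added edges (13,3,at); result: nodes: 0:pl, 1:pl, 2:pl, 3:pl, 4:x1, 5:x2, 8:m, 9:m, 10:m, 11:m, 13:m edges: (0,5,pre); (1,4,pre); (4,3,post); (5,1,post); (8,0,at); (9,0,at); (10,0,at); (11,0,at); (13,3,at)
step 3: rule r2; match: 0->5, 1->0, 2->1, 3->8; deleted nodes 8; deleted edges (8,0,at); added nodes 14; added edges (14,1,at); result: nodes: 0:pl, 1:pl, 2:pl, 3:pl, 4:x1, 5:x2, 9:m, 10:m, 11:m, 13:m, 14:m edges: (0,5,pre); (1,4,pre); (4,3,post); (5,1,post); (9,0,at); (10,0,at); (11,0,at); (13,3,at); (14,1,at)
step 4: rule r1; match: 0->4, 1->1, 2->3, 3->14; deleted nodes 14; deleted edges (14,1,at); added nodes 15; added edges (15,3,at); result: nodes: 0:pl, 1:pl, 2:pl, 3:pl, 4:x1, 5:x2, 9:m, 10:m, 11:m, 13:m, 15:m edges: (0,5,pre); (1,4,pre); (4,3,post); (5,1,post); (9,0,at); (10,0,at); (11,0,at); (13,3,at); (15,3,at)
step 5: rule r2; match: 0->5, 1->0, 2->1, 3->9; deleted nodes 9; deleted edges (9,0,at); added nodes 16; added edges (16,1,at); result: nodes: 0:pl, 1:pl, 2:pl, 3:pl, 4:x1, 5:x2, 10:m, 11:m, 13:m, 15:m, 16:m edges: (0,5,pre); (1,4,pre); (4,3,post); (5,1,post); (10,0,at); (11,0,at); (13,3,at); (15,3,at); (16,1,at)
step 6: rule r1; match: 0->4, 1->1, 2->3, 3->16; deleted nodes 16; deleted edges (16,1,at); added nodes 17; added edges (17,3,at); result: nodes: 0:pl, 1:pl, 2:pl, 3:pl, 4:x1, 5:x2, 10:m, 11:m, 13:m, 15:m, 17:m edges: (0,5,pre); (1,4,pre); (4,3,post); (5,1,post); (10,0,at); (11,0,at); (13,3,at); (15,3,at); (17,3,at)
final:
nodes: 0:pl, 1:pl, 2:pl, 3:pl, 4:x1, 5:x2, 10:m, 11:m, 13:m, 15:m, 17:m
edges: (0,5,pre); (1,4,pre); (4,3,post); (5,1,post); (10,0,at); (11,0,at); (13,3,at); (15,3,at); (17,3,at)


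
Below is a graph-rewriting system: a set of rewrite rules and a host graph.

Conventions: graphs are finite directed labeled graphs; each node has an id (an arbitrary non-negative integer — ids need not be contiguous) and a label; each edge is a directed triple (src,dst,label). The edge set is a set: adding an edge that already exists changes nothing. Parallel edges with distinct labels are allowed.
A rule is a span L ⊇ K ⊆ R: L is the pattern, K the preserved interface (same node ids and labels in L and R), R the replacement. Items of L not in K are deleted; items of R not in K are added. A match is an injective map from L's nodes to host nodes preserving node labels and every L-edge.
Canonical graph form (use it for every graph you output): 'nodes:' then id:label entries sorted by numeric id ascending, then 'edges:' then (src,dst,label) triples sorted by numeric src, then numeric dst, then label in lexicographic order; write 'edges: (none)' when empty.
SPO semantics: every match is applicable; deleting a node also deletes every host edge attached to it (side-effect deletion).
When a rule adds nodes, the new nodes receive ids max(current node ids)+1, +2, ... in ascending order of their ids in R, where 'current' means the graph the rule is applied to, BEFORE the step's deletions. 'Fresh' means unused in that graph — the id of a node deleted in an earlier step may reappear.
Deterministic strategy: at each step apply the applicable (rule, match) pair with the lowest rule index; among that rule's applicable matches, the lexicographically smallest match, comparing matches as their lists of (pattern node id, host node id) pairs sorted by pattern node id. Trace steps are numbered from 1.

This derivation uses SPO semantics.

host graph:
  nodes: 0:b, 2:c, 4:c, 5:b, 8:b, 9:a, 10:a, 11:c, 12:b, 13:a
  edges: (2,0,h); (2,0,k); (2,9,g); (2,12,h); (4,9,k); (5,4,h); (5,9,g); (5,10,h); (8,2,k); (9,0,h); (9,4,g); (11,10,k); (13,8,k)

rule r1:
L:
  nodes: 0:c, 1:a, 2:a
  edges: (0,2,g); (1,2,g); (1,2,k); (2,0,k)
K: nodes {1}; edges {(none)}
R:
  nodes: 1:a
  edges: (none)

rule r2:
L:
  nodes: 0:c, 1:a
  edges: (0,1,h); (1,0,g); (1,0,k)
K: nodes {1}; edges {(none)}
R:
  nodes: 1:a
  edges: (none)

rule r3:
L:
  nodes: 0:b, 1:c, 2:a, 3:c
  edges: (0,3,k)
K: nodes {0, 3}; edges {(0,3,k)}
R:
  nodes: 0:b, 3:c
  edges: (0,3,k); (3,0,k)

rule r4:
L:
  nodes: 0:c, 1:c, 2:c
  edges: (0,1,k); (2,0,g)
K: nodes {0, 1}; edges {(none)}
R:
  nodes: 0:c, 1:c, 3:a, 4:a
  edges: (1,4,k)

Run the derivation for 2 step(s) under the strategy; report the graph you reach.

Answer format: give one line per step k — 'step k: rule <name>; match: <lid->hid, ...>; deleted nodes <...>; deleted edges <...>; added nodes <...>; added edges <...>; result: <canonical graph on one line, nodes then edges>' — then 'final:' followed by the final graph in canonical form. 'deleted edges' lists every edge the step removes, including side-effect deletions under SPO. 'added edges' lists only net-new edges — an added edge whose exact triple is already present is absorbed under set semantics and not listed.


step 1: rule r3; match: 0->8, 1->4, 2->9, 3->2; deleted nodes 4, 9; deleted edges (2,9,g); (4,9,k); (5,4,h); (5,9,g); (9,0,h); (9,4,g); added nodes (none); added edges (2,8,k); result: nodes: 0:b, 2:c, 5:b, 8:b, 10:a, 11:c, 12:b, 13:a edges: (2,0,h); (2,0,k); (2,8,k); (2,12,h); (5,10,h); (8,2,k); (11,10,k); (13,8,k)
step 2: rule r3; match: 0->8, 1->11, 2->10, 3->2; deleted nodes 10, 11; deleted edges (5,10,h); (11,10,k); added nodes (none); added edges (none); result: nodes: 0:b, 2:c, 5:b, 8:b, 12:b, 13:a edges: (2,0,h); (2,0,k); (2,8,k); (2,12,h); (8,2,k); (13,8,k)
final:
nodes: 0:b, 2:c, 5:b, 8:b, 12:b, 13:a
edges: (2,0,h); (2,0,k); (2,8,k); (2,12,h); (8,2,k); (13,8,k)


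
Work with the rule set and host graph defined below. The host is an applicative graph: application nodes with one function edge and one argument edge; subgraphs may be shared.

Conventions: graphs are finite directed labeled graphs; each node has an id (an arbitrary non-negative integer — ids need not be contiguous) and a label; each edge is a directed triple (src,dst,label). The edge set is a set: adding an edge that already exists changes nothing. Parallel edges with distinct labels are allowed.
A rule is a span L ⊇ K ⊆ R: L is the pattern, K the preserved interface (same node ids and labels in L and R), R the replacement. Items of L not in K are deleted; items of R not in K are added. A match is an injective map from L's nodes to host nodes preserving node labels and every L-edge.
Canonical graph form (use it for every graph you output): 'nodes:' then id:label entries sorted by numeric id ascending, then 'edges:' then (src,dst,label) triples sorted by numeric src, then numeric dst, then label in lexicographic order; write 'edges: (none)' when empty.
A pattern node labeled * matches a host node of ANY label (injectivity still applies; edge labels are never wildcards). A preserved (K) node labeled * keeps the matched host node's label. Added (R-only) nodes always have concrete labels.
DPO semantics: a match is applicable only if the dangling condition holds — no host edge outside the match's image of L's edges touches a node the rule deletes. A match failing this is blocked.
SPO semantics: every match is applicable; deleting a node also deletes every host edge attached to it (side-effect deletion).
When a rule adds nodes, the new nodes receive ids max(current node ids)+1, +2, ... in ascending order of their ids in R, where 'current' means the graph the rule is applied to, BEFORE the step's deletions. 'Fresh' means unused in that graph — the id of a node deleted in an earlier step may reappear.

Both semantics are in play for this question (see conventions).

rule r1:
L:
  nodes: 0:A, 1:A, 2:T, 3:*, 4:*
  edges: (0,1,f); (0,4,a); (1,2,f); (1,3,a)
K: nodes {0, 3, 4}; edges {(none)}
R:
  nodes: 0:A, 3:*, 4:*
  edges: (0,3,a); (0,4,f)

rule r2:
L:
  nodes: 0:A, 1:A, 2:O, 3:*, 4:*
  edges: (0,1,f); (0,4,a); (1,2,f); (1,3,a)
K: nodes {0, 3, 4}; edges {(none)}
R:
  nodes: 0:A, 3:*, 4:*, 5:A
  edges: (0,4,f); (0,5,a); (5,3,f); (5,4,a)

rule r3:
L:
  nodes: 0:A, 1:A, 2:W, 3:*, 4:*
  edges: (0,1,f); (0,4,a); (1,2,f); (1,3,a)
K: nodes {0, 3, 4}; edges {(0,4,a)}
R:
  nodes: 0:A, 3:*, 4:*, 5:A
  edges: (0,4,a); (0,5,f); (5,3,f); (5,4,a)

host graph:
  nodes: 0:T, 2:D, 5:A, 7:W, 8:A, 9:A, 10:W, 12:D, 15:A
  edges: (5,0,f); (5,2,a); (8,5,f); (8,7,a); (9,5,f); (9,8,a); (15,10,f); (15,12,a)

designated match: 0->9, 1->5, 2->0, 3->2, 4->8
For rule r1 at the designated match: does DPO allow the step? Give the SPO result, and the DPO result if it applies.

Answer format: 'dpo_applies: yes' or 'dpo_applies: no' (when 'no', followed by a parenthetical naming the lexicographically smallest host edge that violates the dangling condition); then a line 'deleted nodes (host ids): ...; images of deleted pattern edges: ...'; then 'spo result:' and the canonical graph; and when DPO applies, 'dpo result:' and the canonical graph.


dpo_applies: no
(the rule deletes node 5, which keeps host edge (8,5,f) outside the match image — the dangling condition fails, DPO blocks; SPO proceeds and side-deletes such edges)
deleted nodes (host ids): 0, 5; images of deleted pattern edges: (5,0,f); (5,2,a); (9,5,f); (9,8,a)
spo result:
nodes: 2:D, 7:W, 8:A, 9:A, 10:W, 12:D, 15:A
edges: (8,7,a); (9,2,a); (9,8,f); (15,10,f); (15,12,a)


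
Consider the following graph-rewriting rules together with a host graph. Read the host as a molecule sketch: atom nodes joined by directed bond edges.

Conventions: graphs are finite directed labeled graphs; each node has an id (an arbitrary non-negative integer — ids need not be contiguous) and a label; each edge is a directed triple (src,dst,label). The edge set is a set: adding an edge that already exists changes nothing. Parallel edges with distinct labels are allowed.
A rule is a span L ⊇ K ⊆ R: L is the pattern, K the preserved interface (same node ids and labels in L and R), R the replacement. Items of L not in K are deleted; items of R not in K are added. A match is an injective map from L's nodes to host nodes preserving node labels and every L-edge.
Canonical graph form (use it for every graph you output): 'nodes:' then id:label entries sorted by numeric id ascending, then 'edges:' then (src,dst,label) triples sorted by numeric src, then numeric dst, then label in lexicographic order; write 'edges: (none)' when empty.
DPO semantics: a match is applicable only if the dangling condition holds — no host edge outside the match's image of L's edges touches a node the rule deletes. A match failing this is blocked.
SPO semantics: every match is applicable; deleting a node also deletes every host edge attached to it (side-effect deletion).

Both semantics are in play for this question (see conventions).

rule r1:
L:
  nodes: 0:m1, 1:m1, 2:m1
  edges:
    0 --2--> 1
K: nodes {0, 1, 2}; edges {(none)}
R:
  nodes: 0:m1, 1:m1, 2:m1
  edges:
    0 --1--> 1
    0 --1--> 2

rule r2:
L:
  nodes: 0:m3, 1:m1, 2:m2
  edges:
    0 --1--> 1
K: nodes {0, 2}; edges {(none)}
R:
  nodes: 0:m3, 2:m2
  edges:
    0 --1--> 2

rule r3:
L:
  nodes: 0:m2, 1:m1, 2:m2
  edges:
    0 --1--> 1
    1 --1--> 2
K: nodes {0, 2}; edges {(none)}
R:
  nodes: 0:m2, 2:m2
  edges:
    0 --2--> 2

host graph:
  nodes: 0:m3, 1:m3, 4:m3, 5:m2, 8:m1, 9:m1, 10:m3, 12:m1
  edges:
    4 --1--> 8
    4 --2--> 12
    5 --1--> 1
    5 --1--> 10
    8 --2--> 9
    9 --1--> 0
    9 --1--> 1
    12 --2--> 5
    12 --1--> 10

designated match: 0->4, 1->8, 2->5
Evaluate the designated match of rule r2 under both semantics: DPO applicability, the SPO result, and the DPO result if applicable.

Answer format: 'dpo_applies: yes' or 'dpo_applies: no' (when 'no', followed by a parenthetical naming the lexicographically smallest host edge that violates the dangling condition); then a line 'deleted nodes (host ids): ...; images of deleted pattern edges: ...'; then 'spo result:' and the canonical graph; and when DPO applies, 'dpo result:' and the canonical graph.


dpo_applies: no
(the rule deletes node 8, which keeps host edge (8,9,2) outside the match image — the dangling condition fails, DPO blocks; SPO proceeds and side-deletes such edges)
deleted nodes (host ids): 8; images of deleted pattern edges: (4,8,1)
spo result:
nodes: 0:m3, 1:m3, 4:m3, 5:m2, 9:m1, 10:m3, 12:m1
edges: (4,5,1); (4,12,2); (5,1,1); (5,10,1); (9,0,1); (9,1,1); (12,5,2); (12,10,1)


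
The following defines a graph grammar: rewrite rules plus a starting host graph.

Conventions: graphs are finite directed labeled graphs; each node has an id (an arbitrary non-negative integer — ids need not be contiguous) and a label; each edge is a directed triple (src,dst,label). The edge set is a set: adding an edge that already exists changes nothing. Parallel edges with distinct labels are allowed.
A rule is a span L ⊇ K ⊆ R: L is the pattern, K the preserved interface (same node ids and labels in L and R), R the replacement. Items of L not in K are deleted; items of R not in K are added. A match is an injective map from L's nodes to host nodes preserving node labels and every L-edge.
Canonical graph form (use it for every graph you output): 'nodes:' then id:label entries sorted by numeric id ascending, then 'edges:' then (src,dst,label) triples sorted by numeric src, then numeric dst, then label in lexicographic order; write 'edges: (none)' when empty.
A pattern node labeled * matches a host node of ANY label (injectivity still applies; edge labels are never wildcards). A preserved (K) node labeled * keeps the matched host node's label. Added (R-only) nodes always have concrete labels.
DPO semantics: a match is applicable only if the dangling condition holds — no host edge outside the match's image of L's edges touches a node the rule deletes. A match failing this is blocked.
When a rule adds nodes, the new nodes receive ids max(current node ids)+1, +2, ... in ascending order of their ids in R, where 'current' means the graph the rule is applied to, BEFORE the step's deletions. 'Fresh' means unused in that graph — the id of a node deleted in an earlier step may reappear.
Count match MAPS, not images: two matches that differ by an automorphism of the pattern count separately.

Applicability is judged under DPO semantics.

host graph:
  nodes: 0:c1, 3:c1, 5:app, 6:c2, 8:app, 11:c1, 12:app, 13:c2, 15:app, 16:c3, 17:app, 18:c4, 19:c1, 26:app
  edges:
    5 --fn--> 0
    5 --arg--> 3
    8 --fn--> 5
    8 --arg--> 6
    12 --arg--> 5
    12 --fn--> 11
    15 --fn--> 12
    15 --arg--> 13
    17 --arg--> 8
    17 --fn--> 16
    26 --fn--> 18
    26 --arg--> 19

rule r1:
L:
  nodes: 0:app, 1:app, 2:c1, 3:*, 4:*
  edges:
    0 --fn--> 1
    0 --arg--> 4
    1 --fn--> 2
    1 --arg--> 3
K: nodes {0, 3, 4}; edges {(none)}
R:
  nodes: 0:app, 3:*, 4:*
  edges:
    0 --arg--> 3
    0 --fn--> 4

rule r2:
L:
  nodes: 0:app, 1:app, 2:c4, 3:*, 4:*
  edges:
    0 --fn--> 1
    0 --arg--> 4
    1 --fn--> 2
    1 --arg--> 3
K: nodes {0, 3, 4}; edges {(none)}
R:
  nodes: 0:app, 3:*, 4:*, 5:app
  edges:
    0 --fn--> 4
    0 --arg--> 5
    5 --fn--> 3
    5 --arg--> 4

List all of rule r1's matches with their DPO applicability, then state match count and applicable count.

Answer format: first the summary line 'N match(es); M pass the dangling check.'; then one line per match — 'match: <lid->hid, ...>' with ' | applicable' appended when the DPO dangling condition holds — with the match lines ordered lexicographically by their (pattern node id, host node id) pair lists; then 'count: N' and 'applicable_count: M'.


2 match(es); 1 pass the dangling check.
match: 0->8, 1->5, 2->0, 3->3, 4->6
match: 0->15, 1->12, 2->11, 3->5, 4->13 | applicable
count: 2
applicable_count: 1


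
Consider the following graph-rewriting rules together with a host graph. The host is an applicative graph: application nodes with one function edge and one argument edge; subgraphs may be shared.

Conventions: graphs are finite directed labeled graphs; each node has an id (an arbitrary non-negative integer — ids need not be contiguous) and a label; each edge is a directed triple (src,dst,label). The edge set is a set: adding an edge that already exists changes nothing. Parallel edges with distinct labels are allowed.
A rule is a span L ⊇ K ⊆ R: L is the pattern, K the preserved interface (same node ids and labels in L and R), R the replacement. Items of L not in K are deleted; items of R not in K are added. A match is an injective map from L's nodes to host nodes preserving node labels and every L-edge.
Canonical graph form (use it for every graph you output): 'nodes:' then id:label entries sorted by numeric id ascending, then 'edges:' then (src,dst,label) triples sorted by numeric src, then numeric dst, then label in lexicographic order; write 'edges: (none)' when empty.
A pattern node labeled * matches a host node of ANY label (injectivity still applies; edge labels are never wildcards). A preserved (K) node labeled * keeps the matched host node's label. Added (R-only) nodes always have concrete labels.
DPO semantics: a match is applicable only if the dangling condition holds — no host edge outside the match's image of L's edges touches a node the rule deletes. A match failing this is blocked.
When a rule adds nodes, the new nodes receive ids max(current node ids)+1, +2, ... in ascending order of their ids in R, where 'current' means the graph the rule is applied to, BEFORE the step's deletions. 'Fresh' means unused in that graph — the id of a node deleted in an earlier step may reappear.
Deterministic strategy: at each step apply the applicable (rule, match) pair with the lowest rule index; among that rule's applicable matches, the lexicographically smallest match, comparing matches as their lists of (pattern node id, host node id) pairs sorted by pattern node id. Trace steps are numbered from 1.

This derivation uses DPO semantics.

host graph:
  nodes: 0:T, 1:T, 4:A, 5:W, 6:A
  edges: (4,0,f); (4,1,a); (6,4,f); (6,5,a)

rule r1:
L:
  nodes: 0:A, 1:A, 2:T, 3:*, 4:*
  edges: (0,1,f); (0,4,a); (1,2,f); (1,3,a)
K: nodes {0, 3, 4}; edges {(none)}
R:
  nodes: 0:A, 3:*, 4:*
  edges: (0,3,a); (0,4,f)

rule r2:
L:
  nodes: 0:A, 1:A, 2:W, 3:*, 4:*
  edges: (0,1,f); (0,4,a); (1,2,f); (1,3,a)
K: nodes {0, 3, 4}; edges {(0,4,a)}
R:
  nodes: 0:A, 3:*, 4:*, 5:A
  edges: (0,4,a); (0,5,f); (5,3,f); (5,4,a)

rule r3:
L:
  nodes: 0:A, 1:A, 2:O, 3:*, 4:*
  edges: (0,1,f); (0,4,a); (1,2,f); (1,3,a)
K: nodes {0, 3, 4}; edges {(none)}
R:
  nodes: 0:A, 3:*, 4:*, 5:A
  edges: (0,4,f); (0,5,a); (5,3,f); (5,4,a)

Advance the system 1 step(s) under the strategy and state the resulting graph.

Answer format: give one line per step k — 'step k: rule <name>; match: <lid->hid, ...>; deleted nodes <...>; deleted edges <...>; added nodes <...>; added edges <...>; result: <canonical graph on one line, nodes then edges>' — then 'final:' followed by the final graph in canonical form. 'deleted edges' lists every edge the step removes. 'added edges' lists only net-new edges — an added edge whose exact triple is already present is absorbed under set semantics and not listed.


step 1: rule r1; match: 0->6, 1->4, 2->0, 3->1, 4->5; deleted nodes 0, 4; deleted edges (4,0,f); (4,1,a); (6,4,f); (6,5,a); added nodes (none); added edges (6,1,a); (6,5,f); result: nodes: 1:T, 5:W, 6:A edges: (6,1,a); (6,5,f)
final:
nodes: 1:T, 5:W, 6:A
edges: (6,1,a); (6,5,f)
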